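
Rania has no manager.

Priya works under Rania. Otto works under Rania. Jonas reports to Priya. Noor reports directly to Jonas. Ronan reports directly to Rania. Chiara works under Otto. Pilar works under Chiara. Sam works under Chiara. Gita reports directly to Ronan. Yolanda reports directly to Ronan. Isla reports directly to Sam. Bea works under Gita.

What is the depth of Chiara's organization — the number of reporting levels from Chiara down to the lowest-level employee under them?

The longest chain under Chiara runs Chiara → Sam → Isla, which is 2 levels below Chiara.

2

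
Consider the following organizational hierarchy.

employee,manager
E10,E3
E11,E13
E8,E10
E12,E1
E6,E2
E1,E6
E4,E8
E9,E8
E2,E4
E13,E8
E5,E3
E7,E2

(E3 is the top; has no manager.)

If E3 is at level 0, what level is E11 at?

Chain from E11 up to E3: E11 → E13 → E8 → E10 → E3. That is 4 steps up, so E11 is 4 levels below E3.

4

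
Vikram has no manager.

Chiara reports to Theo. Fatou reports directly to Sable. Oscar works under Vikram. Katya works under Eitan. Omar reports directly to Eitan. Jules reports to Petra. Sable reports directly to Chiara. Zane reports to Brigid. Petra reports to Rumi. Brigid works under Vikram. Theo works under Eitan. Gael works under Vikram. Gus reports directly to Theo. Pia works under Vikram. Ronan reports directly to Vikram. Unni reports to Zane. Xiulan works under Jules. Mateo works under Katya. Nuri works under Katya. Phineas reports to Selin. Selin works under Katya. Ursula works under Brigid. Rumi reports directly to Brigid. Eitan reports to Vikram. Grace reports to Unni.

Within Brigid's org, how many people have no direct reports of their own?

3

The people in Brigid's organization with no one reporting to them are Xiulan, Ursula, Grace. That is 3.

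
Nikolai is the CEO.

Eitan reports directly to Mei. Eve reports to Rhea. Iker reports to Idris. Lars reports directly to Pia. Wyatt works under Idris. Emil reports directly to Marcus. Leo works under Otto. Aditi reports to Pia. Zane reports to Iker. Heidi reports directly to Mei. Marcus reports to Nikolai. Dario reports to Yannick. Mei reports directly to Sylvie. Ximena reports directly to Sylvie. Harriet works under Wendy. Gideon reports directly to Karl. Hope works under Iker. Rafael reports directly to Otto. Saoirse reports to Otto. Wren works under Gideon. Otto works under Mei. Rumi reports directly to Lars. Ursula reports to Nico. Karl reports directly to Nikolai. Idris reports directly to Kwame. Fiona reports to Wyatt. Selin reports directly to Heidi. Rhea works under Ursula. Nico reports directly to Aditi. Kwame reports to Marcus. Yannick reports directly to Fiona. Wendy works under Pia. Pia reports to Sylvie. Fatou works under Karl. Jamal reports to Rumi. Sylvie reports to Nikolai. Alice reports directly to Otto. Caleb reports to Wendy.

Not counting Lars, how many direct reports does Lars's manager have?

Lars reports to Pia. Pia's other direct reports are Wendy, Aditi — 2 peers.

2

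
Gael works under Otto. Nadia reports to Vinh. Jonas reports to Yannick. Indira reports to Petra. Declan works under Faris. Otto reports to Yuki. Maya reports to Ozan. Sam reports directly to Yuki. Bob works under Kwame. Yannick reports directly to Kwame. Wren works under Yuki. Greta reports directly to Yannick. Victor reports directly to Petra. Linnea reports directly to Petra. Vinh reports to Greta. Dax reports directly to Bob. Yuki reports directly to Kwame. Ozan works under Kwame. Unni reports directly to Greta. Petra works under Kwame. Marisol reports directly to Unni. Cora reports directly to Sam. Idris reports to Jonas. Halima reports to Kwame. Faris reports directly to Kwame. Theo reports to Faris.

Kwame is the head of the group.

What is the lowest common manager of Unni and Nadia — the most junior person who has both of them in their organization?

Greta

Unni's chain of managers is Greta, Yannick, Kwame. Nadia's chain of managers is Vinh, Greta, Yannick, Kwame. The first manager that appears in both chains is Greta.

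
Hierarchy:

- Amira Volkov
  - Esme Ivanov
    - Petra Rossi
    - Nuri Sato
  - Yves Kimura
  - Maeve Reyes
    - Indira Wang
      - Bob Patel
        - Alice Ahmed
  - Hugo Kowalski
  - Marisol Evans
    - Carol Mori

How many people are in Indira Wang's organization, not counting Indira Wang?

Indira Wang directly manages Bob Patel. Under Bob Patel: Alice Ahmed (1). That's 2 in total.

2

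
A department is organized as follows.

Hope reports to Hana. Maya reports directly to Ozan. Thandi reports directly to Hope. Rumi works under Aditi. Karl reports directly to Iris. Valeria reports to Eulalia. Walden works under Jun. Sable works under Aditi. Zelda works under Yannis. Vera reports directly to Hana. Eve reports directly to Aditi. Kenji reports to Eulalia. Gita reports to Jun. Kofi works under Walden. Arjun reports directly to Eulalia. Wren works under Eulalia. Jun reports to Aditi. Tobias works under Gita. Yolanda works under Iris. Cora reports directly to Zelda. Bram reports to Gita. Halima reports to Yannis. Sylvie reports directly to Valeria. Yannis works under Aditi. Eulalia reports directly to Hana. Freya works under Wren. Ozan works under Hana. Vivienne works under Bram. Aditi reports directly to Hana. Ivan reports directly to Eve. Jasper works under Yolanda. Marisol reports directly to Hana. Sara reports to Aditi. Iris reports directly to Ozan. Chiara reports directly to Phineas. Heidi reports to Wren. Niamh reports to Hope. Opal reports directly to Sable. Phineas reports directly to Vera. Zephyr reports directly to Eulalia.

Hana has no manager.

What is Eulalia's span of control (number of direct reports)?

5

Eulalia directly manages Valeria, Wren, Arjun, Kenji, Zephyr. That is 5 direct reports.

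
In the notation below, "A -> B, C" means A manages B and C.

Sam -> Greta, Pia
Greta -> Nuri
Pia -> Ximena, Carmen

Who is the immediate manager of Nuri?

Nuri reports directly to Greta.

Greta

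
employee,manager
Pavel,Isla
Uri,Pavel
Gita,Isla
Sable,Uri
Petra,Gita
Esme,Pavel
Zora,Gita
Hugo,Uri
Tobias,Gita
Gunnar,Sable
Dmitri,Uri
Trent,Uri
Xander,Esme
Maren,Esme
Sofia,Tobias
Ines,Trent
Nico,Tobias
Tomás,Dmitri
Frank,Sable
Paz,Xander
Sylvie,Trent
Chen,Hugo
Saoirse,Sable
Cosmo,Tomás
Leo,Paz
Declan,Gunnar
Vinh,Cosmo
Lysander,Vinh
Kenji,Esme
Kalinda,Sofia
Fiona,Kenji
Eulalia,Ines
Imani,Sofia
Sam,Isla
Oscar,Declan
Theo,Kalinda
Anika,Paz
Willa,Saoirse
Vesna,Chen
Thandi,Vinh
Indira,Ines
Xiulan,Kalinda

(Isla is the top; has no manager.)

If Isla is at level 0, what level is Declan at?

5

Chain from Declan up to Isla: Declan → Gunnar → Sable → Uri → Pavel → Isla. That is 5 steps up, so Declan is 5 levels below Isla.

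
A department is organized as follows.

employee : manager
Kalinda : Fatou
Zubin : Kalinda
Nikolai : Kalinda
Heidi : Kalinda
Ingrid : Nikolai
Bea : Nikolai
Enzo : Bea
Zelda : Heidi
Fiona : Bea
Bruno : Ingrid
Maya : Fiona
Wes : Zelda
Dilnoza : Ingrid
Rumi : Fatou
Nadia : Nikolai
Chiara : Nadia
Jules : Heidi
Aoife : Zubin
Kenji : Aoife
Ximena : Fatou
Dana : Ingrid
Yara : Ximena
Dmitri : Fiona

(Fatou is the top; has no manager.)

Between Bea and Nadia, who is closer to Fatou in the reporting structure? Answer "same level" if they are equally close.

Both Bea and Nadia are 3 levels below Fatou.

same level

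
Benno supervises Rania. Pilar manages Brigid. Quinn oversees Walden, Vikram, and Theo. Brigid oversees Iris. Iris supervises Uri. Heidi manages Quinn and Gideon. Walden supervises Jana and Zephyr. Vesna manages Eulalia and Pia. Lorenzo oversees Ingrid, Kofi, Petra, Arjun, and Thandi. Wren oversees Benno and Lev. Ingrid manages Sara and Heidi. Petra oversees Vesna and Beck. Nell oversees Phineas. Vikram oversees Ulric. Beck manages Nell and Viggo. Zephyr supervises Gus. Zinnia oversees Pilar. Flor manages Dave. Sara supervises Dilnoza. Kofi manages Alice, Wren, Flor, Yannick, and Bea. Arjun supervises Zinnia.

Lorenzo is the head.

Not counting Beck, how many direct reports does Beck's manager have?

Beck reports to Petra. Petra's other direct reports are Vesna — 1 peer.

1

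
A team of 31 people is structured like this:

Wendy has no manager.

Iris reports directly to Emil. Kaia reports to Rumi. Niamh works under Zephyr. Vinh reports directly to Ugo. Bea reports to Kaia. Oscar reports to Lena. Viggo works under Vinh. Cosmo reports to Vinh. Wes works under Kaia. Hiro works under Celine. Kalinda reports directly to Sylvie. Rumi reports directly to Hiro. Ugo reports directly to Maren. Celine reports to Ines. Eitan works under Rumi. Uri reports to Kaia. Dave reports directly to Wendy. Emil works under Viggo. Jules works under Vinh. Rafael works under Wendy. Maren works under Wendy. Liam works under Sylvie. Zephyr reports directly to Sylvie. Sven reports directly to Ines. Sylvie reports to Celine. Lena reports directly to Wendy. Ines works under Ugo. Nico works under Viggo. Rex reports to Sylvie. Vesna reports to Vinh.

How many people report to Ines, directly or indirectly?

15

Ines directly manages Celine, Sven. Under Celine: Sylvie, Kalinda, Rex, Zephyr, Niamh, Liam, Hiro, Rumi, Eitan, Kaia, Uri, Bea, Wes (13). Sven has no reports. So Ines's organization is 2 direct reports plus everyone under them: 14 + 1 = 15.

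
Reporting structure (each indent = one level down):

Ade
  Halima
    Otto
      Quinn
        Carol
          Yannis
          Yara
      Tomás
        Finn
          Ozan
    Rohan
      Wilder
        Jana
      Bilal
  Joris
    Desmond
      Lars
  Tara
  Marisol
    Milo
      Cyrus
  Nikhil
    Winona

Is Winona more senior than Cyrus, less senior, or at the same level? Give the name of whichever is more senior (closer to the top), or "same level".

Winona

Winona is 2 levels below Ade; Cyrus is 3. Winona is higher.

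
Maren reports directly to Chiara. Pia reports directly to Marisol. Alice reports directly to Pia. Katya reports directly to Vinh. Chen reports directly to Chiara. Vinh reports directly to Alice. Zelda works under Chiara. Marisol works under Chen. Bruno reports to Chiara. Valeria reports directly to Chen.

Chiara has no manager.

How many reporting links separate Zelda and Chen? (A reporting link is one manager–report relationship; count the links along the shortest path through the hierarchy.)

2

Zelda is 1 level below Chiara, and Chen is 1 level below Chiara (their lowest common manager). The shortest path runs up from Zelda to Chiara and back down to Chen: 1 + 1 = 2 links.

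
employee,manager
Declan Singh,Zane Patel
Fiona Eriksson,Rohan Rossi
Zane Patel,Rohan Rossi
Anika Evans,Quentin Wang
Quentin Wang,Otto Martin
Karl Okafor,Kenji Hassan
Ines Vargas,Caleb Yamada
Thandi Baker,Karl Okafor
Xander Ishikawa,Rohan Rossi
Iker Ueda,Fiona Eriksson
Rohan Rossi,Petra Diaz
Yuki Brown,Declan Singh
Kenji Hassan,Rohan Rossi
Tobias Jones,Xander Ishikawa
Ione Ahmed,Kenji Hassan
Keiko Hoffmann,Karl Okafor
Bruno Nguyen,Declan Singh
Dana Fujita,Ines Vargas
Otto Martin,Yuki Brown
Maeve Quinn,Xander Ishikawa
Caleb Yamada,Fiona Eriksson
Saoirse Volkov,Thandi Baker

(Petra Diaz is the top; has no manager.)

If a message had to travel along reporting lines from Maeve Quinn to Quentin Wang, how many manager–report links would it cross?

7

Maeve Quinn is 2 levels below Rohan Rossi, and Quentin Wang is 5 levels below Rohan Rossi (their lowest common manager). The shortest path runs up from Maeve Quinn to Rohan Rossi and back down to Quentin Wang: 2 + 5 = 7 links.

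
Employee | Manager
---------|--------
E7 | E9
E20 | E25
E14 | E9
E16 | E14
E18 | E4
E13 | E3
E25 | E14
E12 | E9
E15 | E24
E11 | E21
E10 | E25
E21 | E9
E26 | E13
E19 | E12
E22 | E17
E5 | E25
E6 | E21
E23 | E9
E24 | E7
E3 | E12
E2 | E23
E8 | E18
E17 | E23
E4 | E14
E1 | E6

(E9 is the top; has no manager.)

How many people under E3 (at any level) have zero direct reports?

1

The only person in E3's organization with no one reporting to them is E26. That is 1.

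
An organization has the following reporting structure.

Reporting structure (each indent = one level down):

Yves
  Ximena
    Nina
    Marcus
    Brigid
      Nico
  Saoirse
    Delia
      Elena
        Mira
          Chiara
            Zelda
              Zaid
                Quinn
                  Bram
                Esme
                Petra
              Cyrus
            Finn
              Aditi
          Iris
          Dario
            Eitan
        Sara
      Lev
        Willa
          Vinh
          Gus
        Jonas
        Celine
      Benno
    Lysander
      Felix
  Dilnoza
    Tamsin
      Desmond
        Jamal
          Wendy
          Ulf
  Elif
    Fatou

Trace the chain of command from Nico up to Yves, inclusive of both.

Nico -> Brigid -> Ximena -> Yves

Nico reports to Brigid. Brigid reports to Ximena. Ximena reports to Yves. Yves is at the top.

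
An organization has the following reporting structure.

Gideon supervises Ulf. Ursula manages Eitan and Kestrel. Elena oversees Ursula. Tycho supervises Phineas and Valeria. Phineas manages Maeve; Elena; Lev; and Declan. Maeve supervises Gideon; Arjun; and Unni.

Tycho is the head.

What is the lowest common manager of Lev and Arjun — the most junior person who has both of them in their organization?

Lev's chain of managers is Phineas, Tycho. Arjun's chain of managers is Maeve, Phineas, Tycho. The first manager that appears in both chains is Phineas.

Phineas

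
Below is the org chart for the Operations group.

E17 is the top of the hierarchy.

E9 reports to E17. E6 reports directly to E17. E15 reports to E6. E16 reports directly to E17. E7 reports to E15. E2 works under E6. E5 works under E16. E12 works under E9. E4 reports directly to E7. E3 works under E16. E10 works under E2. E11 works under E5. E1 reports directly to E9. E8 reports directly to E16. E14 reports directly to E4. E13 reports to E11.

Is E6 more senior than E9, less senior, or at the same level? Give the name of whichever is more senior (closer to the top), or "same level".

same level

Both E6 and E9 are 1 level below E17.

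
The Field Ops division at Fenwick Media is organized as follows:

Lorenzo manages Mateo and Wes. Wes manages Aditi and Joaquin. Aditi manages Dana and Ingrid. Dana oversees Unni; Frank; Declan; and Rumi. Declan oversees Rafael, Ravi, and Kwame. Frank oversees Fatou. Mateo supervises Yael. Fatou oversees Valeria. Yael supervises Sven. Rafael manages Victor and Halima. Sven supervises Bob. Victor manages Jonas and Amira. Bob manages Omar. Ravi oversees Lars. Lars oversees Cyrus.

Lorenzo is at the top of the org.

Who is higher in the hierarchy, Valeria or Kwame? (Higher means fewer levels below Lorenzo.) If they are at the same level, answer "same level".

Valeria is 6 levels below Lorenzo; Kwame is 5. Kwame is higher.

Kwame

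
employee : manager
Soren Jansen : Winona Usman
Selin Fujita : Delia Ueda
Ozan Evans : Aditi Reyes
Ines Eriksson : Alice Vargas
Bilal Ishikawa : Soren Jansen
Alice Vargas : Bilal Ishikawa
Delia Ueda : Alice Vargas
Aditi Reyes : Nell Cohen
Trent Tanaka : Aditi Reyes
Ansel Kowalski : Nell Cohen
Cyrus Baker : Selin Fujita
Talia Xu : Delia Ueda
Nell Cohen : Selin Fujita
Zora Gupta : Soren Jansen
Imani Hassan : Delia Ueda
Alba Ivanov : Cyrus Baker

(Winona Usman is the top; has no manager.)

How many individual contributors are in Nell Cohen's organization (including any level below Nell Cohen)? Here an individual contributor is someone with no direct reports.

3

The people in Nell Cohen's organization with no one reporting to them are Ozan Evans, Trent Tanaka, Ansel Kowalski. That is 3.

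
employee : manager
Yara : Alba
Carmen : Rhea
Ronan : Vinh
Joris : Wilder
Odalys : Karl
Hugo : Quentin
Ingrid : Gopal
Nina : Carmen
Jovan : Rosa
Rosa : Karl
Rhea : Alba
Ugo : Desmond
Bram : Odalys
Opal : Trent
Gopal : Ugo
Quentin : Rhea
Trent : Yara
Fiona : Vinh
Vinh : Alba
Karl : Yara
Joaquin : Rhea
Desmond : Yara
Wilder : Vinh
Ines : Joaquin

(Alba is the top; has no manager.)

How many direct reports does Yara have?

Yara directly manages Karl, Desmond, Trent. That is 3 direct reports.

3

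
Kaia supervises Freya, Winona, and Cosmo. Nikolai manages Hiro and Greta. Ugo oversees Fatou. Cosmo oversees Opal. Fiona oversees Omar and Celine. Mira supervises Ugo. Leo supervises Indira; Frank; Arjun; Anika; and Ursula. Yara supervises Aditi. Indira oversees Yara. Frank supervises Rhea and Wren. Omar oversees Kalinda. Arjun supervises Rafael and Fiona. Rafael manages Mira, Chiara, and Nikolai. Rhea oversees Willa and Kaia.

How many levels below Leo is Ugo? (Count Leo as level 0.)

4

Chain from Ugo up to Leo: Ugo → Mira → Rafael → Arjun → Leo. That is 4 steps up, so Ugo is 4 levels below Leo.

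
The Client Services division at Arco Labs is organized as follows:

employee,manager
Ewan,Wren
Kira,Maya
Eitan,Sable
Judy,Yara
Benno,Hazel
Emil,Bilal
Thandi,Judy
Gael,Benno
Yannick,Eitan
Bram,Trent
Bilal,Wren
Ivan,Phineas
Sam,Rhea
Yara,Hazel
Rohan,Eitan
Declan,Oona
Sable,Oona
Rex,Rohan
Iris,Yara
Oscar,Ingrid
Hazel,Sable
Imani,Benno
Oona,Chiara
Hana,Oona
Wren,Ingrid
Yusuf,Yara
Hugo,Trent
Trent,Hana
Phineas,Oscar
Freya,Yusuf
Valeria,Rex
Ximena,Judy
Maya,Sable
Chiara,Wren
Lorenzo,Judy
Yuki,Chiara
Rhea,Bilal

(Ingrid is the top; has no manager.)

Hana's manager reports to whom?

Hana reports to Oona, and Oona reports to Chiara. So Hana's skip-level manager is Chiara.

Chiara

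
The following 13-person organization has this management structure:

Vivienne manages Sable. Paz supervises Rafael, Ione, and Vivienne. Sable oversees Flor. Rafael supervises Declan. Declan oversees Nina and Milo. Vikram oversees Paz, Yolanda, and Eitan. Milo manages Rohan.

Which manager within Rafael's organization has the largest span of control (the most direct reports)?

Declan

Direct-report counts within Rafael's organization: Rafael has 1; Declan has 2; Milo has 1. The largest is 2, held by Declan.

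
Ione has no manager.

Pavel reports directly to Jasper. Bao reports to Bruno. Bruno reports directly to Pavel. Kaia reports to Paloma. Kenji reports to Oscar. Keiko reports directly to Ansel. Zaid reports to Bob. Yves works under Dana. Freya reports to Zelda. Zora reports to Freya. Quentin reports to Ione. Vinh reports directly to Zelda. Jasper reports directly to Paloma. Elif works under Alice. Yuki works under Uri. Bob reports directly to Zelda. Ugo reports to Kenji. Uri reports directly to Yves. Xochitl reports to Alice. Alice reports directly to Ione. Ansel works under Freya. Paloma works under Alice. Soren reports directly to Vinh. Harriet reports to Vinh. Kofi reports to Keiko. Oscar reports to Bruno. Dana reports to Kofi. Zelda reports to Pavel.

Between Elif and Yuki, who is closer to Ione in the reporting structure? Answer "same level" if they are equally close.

Elif is 2 levels below Ione; Yuki is 13. Elif is higher.

Elif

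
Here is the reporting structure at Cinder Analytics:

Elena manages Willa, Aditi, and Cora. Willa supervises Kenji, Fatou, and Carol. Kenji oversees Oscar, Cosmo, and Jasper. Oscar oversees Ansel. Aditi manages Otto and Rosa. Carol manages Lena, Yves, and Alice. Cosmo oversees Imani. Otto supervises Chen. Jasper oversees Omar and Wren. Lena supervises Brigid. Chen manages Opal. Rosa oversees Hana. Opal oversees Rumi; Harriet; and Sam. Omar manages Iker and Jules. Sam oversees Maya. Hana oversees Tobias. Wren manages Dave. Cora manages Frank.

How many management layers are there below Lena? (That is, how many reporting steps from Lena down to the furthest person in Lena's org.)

1

The longest chain under Lena runs Lena → Brigid, which is 1 level below Lena.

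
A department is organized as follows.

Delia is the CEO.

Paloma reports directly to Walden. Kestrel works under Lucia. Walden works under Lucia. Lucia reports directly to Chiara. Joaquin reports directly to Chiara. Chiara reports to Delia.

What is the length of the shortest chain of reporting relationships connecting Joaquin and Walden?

3

Joaquin is 1 level below Chiara, and Walden is 2 levels below Chiara (their lowest common manager). The shortest path runs up from Joaquin to Chiara and back down to Walden: 1 + 2 = 3 links.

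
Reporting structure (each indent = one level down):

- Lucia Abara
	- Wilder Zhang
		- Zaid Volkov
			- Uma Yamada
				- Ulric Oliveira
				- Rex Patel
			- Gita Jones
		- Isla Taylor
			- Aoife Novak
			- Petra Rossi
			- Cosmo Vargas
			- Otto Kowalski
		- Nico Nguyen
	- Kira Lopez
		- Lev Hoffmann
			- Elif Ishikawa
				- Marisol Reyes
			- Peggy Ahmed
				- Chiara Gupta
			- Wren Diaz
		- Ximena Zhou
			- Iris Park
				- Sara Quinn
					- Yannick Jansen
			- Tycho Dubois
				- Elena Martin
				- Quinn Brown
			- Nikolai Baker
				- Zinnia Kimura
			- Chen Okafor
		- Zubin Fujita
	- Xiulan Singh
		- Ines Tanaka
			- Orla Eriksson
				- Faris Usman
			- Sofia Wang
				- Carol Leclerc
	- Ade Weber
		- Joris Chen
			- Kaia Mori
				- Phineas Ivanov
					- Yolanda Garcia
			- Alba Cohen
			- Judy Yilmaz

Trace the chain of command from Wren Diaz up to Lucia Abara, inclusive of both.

Wren Diaz reports to Lev Hoffmann. Lev Hoffmann reports to Kira Lopez. Kira Lopez reports to Lucia Abara. Lucia Abara is at the top.

Wren Diaz -> Lev Hoffmann -> Kira Lopez -> Lucia Abara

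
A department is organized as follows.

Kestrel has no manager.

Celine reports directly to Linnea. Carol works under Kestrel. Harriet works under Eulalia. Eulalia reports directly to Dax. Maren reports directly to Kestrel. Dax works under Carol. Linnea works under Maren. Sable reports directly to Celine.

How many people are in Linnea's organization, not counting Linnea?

2

Linnea directly manages Celine. Under Celine: Sable (1). That's 2 in total.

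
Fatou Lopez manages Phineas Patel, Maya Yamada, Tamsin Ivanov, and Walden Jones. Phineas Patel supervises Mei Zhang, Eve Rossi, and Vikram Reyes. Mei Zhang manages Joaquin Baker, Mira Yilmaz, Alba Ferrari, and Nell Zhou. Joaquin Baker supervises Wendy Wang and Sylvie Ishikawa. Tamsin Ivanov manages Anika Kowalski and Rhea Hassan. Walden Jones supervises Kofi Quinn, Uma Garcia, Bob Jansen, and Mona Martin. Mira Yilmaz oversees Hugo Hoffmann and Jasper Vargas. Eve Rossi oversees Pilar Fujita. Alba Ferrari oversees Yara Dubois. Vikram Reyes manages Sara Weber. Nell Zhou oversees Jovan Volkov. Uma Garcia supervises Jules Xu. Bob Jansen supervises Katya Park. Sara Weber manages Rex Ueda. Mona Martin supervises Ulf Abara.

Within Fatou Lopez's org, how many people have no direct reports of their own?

15

The people in Fatou Lopez's organization with no one reporting to them are Ulf Abara, Katya Park, Jules Xu, Kofi Quinn, Rhea Hassan, Anika Kowalski, Maya Yamada, Rex Ueda, Pilar Fujita, Jovan Volkov, Yara Dubois, Jasper Vargas, Hugo Hoffmann, Sylvie Ishikawa, Wendy Wang. That is 15.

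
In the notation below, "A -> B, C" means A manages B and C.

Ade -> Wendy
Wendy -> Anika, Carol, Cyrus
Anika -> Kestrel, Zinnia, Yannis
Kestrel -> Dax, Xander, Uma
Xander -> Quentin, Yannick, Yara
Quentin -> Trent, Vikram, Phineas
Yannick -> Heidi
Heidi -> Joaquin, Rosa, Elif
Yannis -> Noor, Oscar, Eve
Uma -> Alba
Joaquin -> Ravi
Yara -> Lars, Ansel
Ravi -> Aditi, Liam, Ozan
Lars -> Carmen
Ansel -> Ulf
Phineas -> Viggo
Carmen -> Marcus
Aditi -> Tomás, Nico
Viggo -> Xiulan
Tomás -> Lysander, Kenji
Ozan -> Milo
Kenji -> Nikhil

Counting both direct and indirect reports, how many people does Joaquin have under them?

10

Joaquin directly manages Ravi. Under Ravi: Ozan, Milo, Liam, Aditi, Nico, Tomás, Kenji, Nikhil, Lysander (9). That's 10 in total.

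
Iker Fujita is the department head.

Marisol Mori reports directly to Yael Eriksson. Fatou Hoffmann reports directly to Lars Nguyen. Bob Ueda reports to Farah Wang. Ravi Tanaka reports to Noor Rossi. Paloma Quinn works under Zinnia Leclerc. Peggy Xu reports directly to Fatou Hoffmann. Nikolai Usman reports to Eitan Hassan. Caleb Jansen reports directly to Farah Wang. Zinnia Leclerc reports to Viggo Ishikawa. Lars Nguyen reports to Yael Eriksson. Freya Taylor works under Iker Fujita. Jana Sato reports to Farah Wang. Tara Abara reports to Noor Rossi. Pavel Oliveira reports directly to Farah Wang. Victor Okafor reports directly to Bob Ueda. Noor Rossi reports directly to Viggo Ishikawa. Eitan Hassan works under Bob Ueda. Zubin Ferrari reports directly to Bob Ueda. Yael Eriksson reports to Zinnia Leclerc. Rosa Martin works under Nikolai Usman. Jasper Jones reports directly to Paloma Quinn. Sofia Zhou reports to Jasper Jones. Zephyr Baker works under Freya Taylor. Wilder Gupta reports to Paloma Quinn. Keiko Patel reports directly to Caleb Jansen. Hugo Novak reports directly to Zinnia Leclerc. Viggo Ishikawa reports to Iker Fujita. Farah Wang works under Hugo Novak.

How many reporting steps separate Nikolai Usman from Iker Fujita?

Chain from Nikolai Usman up to Iker Fujita: Nikolai Usman → Eitan Hassan → Bob Ueda → Farah Wang → Hugo Novak → Zinnia Leclerc → Viggo Ishikawa → Iker Fujita. That is 7 steps up, so Nikolai Usman is 7 levels below Iker Fujita.

7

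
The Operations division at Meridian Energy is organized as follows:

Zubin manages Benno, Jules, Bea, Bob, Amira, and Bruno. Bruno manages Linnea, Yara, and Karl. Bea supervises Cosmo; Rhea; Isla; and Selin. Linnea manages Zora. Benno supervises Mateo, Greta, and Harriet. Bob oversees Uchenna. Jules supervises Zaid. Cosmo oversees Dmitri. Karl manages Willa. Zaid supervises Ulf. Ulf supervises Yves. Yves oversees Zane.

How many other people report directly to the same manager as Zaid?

0

Zaid reports to Jules, and Jules has no other direct reports. Zaid has 0 peers.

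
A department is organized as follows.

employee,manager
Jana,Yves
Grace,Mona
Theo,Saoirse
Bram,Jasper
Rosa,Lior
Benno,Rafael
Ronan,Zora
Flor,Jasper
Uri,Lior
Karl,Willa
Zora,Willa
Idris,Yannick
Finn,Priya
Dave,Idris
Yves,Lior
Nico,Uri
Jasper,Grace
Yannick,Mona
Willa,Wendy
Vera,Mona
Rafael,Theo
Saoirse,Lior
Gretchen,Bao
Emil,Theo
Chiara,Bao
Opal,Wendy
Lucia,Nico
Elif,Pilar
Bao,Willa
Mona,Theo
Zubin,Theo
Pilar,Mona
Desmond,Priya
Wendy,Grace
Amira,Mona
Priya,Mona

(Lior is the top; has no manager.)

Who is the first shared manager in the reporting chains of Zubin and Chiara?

Zubin's chain of managers is Theo, Saoirse, Lior. Chiara's chain of managers is Bao, Willa, Wendy, Grace, Mona, Theo, Saoirse, Lior. The first manager that appears in both chains is Theo.

Theo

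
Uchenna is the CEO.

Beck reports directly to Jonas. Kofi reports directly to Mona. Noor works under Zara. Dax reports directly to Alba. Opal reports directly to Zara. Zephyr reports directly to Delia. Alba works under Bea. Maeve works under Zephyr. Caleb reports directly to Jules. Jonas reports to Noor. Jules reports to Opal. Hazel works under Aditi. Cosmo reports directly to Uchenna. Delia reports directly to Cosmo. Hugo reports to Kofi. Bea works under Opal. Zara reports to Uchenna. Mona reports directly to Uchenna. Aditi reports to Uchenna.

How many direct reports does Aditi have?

Aditi directly manages Hazel. That is 1 direct report.

1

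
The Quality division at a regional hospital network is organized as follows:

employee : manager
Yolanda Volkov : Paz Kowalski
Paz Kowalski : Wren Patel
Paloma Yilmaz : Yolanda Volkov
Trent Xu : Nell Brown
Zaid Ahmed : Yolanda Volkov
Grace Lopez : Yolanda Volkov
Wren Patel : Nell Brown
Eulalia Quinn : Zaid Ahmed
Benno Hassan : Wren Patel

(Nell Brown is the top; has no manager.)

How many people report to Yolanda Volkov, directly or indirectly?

4

Yolanda Volkov directly manages Zaid Ahmed, Grace Lopez, Paloma Yilmaz. Under Zaid Ahmed: Eulalia Quinn (1). Grace Lopez has no reports. Paloma Yilmaz has no reports. So Yolanda Volkov's organization is 3 direct reports plus everyone under them: 2 + 1 + 1 = 4.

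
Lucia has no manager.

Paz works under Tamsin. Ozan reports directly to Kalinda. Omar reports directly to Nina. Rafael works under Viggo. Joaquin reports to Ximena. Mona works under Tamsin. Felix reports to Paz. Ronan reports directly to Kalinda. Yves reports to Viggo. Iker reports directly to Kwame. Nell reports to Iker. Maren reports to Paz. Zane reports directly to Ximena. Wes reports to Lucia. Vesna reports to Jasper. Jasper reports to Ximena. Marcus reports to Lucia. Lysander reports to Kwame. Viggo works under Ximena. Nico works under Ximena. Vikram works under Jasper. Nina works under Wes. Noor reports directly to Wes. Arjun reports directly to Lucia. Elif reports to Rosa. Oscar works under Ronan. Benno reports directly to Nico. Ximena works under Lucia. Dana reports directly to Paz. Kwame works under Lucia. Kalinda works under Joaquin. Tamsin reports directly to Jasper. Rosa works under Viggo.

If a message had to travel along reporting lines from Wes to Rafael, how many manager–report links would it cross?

Wes is 1 level below Lucia, and Rafael is 3 levels below Lucia (their lowest common manager). The shortest path runs up from Wes to Lucia and back down to Rafael: 1 + 3 = 4 links.

4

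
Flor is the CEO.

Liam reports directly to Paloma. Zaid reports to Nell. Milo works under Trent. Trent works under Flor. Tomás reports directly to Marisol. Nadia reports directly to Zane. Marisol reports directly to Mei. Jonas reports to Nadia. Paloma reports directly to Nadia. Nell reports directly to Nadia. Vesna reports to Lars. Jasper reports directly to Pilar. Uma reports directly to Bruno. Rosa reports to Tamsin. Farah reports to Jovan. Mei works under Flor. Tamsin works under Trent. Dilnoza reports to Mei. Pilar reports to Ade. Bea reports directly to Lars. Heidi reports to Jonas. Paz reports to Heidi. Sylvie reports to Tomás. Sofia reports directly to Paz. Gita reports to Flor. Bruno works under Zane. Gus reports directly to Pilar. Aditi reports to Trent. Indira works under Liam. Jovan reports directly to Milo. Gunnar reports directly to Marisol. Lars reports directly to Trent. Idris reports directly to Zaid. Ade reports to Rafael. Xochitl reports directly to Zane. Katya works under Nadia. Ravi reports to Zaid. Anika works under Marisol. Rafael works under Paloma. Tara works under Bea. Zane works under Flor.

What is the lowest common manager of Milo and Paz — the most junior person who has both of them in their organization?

Flor

Milo's chain of managers is Trent, Flor. Paz's chain of managers is Heidi, Jonas, Nadia, Zane, Flor. The first manager that appears in both chains is Flor.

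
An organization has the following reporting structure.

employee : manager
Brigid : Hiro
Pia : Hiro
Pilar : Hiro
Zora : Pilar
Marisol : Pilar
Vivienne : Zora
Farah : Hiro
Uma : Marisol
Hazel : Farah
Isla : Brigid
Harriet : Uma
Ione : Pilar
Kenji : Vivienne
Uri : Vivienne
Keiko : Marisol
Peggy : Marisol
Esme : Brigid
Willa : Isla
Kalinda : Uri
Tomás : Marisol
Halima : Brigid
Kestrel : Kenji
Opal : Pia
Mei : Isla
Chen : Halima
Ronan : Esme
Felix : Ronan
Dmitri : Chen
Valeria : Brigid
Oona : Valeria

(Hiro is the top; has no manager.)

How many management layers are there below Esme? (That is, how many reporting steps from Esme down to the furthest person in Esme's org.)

The longest chain under Esme runs Esme → Ronan → Felix, which is 2 levels below Esme.

2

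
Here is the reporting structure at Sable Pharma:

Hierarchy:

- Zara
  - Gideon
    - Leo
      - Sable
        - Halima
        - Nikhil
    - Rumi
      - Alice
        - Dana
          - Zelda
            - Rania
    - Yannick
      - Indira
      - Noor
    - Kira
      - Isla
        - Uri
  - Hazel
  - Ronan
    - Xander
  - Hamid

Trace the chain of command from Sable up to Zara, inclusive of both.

Sable -> Leo -> Gideon -> Zara

Sable reports to Leo. Leo reports to Gideon. Gideon reports to Zara. Zara is at the top.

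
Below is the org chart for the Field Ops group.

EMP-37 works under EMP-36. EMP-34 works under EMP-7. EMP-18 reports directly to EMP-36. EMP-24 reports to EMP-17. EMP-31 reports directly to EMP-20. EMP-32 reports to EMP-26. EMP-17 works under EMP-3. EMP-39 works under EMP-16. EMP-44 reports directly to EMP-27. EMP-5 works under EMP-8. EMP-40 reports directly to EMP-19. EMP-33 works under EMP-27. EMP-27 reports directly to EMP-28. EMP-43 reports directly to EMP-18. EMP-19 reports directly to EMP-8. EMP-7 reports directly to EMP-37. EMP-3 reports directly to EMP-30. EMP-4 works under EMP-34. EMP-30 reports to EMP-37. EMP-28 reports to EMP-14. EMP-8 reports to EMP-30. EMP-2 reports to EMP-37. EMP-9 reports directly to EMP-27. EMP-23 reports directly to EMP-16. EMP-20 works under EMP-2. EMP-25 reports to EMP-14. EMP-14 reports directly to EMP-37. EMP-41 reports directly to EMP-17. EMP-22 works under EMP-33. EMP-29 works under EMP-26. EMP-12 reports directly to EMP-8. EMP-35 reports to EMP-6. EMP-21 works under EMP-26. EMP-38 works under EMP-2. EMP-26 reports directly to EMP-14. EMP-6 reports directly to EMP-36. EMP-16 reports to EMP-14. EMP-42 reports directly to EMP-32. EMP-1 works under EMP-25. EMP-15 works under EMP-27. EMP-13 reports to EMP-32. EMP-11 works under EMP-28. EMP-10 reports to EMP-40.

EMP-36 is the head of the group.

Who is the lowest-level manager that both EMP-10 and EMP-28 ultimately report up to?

EMP-10's chain of managers is EMP-40, EMP-19, EMP-8, EMP-30, EMP-37, EMP-36. EMP-28's chain of managers is EMP-14, EMP-37, EMP-36. The first manager that appears in both chains is EMP-37.

EMP-37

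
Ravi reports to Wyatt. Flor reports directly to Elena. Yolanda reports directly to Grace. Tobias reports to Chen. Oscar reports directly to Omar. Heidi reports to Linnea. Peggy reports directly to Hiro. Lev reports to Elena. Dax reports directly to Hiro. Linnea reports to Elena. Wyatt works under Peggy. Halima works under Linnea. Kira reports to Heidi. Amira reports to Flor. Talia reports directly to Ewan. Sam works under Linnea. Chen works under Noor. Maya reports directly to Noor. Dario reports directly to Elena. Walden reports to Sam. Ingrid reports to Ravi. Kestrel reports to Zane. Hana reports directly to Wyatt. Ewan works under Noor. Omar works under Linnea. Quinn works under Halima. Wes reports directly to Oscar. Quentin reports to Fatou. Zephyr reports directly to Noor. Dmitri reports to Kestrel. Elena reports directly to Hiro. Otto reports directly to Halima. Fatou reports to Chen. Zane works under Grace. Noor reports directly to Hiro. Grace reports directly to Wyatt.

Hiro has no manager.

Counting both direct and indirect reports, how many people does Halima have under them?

2

Halima directly manages Otto, Quinn. Otto has no reports. Quinn has no reports. So Halima's organization is 2 direct reports plus everyone under them: 1 + 1 = 2.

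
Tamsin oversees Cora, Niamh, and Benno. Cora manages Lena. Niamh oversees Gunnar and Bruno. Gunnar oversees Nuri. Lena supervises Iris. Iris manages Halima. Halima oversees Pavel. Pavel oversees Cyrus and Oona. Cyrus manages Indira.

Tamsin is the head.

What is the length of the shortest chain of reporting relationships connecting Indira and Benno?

8

Indira is 7 levels below Tamsin, and Benno is 1 level below Tamsin (their lowest common manager). The shortest path runs up from Indira to Tamsin and back down to Benno: 7 + 1 = 8 links.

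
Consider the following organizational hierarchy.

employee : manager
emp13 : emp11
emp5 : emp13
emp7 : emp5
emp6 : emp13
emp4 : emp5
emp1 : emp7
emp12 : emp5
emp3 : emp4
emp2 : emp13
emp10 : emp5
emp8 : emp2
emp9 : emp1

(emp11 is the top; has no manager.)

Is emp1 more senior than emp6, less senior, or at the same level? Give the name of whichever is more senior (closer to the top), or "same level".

emp6

emp1 is 4 levels below emp11; emp6 is 2. emp6 is higher.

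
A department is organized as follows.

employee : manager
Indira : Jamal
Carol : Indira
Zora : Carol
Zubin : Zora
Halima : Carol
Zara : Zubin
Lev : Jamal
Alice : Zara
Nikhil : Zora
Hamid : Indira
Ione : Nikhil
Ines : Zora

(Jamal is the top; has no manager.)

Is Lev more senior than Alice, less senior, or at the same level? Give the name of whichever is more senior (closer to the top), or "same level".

Lev is 1 level below Jamal; Alice is 6. Lev is higher.

Lev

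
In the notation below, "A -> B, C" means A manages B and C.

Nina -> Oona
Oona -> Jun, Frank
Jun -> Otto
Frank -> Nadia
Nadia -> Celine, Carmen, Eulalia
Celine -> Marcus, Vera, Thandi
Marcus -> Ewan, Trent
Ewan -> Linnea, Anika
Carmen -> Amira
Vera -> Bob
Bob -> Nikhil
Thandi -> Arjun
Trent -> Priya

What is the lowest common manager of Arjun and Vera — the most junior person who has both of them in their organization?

Celine

Arjun's chain of managers is Thandi, Celine, Nadia, Frank, Oona, Nina. Vera's chain of managers is Celine, Nadia, Frank, Oona, Nina. The first manager that appears in both chains is Celine.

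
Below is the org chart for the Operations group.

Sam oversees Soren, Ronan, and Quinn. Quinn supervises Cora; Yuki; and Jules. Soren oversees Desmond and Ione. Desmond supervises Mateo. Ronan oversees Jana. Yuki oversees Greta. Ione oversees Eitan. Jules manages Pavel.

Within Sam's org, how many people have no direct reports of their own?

6

The people in Sam's organization with no one reporting to them are Jana, Eitan, Mateo, Pavel, Greta, Cora. That is 6.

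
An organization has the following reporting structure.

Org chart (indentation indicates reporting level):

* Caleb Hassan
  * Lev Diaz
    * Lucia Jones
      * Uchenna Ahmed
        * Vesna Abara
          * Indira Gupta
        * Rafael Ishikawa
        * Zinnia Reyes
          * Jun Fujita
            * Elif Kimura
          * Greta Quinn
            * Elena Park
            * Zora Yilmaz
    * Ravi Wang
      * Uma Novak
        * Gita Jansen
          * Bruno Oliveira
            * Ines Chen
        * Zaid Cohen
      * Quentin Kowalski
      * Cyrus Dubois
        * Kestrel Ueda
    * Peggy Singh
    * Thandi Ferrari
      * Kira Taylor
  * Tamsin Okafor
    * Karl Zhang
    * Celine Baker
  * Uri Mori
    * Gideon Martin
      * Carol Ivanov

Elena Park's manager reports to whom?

Elena Park reports to Greta Quinn, and Greta Quinn reports to Zinnia Reyes. So Elena Park's skip-level manager is Zinnia Reyes.

Zinnia Reyes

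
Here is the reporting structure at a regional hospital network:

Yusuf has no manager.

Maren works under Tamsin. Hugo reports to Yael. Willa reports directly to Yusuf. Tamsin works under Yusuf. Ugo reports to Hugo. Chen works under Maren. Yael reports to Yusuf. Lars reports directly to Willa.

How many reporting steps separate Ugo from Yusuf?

Chain from Ugo up to Yusuf: Ugo → Hugo → Yael → Yusuf. That is 3 steps up, so Ugo is 3 levels below Yusuf.

3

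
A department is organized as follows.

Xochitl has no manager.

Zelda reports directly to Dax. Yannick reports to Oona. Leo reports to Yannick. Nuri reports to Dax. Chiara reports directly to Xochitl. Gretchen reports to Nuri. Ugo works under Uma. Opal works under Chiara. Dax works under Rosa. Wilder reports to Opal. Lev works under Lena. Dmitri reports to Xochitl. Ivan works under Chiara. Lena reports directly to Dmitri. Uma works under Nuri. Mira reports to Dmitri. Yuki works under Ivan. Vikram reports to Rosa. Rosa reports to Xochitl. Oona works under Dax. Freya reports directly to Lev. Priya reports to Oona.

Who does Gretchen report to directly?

Gretchen reports directly to Nuri.

Nuri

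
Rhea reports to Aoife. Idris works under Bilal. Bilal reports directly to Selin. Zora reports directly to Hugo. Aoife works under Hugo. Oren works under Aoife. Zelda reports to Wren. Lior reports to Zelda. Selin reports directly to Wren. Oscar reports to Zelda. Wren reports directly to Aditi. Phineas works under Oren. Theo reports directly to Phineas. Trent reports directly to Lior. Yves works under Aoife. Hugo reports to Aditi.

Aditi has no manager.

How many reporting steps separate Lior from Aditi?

3

Chain from Lior up to Aditi: Lior → Zelda → Wren → Aditi. That is 3 steps up, so Lior is 3 levels below Aditi.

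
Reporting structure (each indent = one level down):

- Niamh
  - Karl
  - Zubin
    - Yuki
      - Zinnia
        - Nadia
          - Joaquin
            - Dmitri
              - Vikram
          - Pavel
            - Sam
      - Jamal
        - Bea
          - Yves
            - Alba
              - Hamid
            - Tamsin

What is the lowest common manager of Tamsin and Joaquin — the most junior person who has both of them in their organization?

Yuki

Tamsin's chain of managers is Yves, Bea, Jamal, Yuki, Zubin, Niamh. Joaquin's chain of managers is Nadia, Zinnia, Yuki, Zubin, Niamh. The first manager that appears in both chains is Yuki.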